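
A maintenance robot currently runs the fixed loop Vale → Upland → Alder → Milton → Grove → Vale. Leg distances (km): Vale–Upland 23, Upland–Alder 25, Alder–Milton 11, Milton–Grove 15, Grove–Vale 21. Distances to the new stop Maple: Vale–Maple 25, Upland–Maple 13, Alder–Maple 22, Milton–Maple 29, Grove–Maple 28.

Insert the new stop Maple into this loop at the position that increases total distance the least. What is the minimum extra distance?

Insertion cost between consecutive stops i–j is d(i,Maple) + d(Maple,j) − d(i,j):
  between Vale and Upland: 25 + 13 − 23 = 15
  between Upland and Alder: 13 + 22 − 25 = 10
  between Alder and Milton: 22 + 29 − 11 = 40
  between Milton and Grove: 29 + 28 − 15 = 42
  between Grove and Vale: 28 + 25 − 21 = 32
Cheapest insertion is between Upland and Alder, adding 10.
New total = 95 + 10 = 105.

Minimum extra distance: 10 km, inserting Maple between Upland and Alder.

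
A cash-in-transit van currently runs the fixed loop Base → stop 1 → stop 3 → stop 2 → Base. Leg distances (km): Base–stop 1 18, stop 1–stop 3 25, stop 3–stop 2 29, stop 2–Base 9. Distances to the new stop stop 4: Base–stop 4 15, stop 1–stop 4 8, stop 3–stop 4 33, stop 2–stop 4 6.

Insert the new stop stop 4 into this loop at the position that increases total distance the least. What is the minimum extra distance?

Minimum extra distance: 5 km, inserting stop 4 between Base and stop 1.

Insertion cost between consecutive stops i–j is d(i,stop 4) + d(stop 4,j) − d(i,j):
  between Base and stop 1: 15 + 8 − 18 = 5
  between stop 1 and stop 3: 8 + 33 − 25 = 16
  between stop 3 and stop 2: 33 + 6 − 29 = 10
  between stop 2 and Base: 6 + 15 − 9 = 12
Cheapest insertion is between Base and stop 1, adding 5.
New total = 81 + 5 = 86.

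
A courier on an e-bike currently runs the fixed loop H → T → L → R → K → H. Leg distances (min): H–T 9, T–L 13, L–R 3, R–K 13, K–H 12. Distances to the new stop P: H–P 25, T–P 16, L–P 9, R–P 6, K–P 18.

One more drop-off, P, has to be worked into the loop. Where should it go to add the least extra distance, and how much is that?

Insertion cost between consecutive stops i–j is d(i,P) + d(P,j) − d(i,j):
  between H and T: 25 + 16 − 9 = 32
  between T and L: 16 + 9 − 13 = 12
  between L and R: 9 + 6 − 3 = 12
  between R and K: 6 + 18 − 13 = 11
  between K and H: 18 + 25 − 12 = 31
Cheapest insertion is between R and K, adding 11.
New total = 50 + 11 = 61.

Adding 11 min by placing P on the R–K leg.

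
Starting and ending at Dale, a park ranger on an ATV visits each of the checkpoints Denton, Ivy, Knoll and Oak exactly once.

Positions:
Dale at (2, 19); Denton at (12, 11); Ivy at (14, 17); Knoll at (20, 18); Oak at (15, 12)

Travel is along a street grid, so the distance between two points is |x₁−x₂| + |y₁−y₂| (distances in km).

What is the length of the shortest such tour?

Shortest round trip = 54 km.

With 4 stops there are 4!/2 = 12 distinct round trips (a route and its reverse cost the same).
Dale → Denton → Ivy → Knoll → Oak → Dale: 18+8+7+11+20 = 64
Dale → Denton → Ivy → Oak → Knoll → Dale: 18+8+6+11+19 = 62
Dale → Denton → Knoll → Ivy → Oak → Dale: 18+15+7+6+20 = 66
Dale → Denton → Knoll → Oak → Ivy → Dale: 18+15+11+6+14 = 64
Dale → Denton → Oak → Ivy → Knoll → Dale: 18+4+6+7+19 = 54
Dale → Denton → Oak → Knoll → Ivy → Dale: 18+4+11+7+14 = 54
Dale → Ivy → Denton → Knoll → Oak → Dale: 14+8+15+11+20 = 68
Dale → Ivy → Denton → Oak → Knoll → Dale: 14+8+4+11+19 = 56
Dale → Ivy → Knoll → Denton → Oak → Dale: 14+7+15+4+20 = 60
Dale → Ivy → Oak → Denton → Knoll → Dale: 14+6+4+15+19 = 58
Dale → Knoll → Denton → Ivy → Oak → Dale: 19+15+8+6+20 = 68
Dale → Knoll → Ivy → Denton → Oak → Dale: 19+7+8+4+20 = 58
The minimum is 54.
One optimal route: Dale → Denton → Oak → Ivy → Knoll → Dale (or its reverse).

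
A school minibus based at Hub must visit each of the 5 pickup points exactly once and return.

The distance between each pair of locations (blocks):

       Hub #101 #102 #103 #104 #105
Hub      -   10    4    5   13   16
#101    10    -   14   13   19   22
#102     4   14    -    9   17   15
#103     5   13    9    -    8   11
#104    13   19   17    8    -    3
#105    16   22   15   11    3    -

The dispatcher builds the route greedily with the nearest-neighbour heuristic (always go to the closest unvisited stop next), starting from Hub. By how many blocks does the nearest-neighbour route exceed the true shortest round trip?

From Hub: #102=4, #103=5, #101=10, #104=13, #105=16 → choose #102 (4).
From #102: #103=9, #101=14, #105=15, #104=17 → choose #103 (9).
From #103: #104=8, #105=11, #101=13 → choose #104 (8).
From #104: #105=3, #101=19 → choose #105 (3).
From #105: #101=22 → choose #101 (22).
NN route Hub → #102 → #103 → #104 → #105 → #101 → Hub costs 56.
Optimal: Hub → #101 → #103 → #104 → #105 → #102 → Hub costs 53 (by enumerating all 60 distinct tours).
Excess = 56 − 53 = 3.

Excess over optimum: 3 blocks.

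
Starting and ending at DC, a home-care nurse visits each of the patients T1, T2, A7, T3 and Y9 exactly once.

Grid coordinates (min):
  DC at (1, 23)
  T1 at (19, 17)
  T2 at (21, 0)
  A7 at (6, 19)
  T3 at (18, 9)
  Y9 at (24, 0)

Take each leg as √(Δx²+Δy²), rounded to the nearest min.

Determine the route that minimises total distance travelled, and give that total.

With 5 stops there are 5!/2 = 60 distinct round trips (a route and its reverse cost the same).
DC - T1 - T2 - A7 - T3 - Y9 - DC: 19+17+24+16+11+33 = 120
DC - T1 - T2 - A7 - Y9 - T3 - DC: 19+17+24+26+11+22 = 119
DC - T1 - T2 - T3 - A7 - Y9 - DC: 19+17+9+16+26+33 = 120
DC - T1 - T2 - T3 - Y9 - A7 - DC: 19+17+9+11+26+6 = 88
DC - T1 - T2 - Y9 - A7 - T3 - DC: 19+17+3+26+16+22 = 103
DC - T1 - T2 - Y9 - T3 - A7 - DC: 19+17+3+11+16+6 = 72
DC - T1 - A7 - T2 - T3 - Y9 - DC: 19+13+24+9+11+33 = 109
DC - T1 - A7 - T2 - Y9 - T3 - DC: 19+13+24+3+11+22 = 92
DC - T1 - A7 - T3 - T2 - Y9 - DC: 19+13+16+9+3+33 = 93
DC - T1 - A7 - T3 - Y9 - T2 - DC: 19+13+16+11+3+30 = 92
DC - T1 - A7 - Y9 - T2 - T3 - DC: 19+13+26+3+9+22 = 92
DC - T1 - A7 - Y9 - T3 - T2 - DC: 19+13+26+11+9+30 = 108
DC - T1 - T3 - T2 - A7 - Y9 - DC: 19+8+9+24+26+33 = 119
DC - T1 - T3 - T2 - Y9 - A7 - DC: 19+8+9+3+26+6 = 71
… (46 more)
The minimum is 71.
One optimal route: DC → T1 → T3 → T2 → Y9 → A7 → DC (or its reverse).

Minimum total distance: 71 min.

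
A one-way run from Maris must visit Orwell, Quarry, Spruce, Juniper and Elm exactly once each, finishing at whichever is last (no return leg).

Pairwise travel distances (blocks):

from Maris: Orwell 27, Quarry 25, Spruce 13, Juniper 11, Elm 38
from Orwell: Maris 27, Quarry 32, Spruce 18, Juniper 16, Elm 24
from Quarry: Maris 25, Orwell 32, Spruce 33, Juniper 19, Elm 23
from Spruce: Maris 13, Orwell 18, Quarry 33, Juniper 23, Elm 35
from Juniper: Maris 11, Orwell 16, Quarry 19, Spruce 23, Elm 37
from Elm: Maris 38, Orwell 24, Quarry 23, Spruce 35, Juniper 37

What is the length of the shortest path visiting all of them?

There are 5! = 120 possible orderings.
Maris→Orwell→Quarry→Spruce→Juniper→Elm: 27+32+33+23+37 = 152
Maris→Orwell→Quarry→Spruce→Elm→Juniper: 27+32+33+35+37 = 164
Maris→Orwell→Quarry→Juniper→Spruce→Elm: 27+32+19+23+35 = 136
Maris→Orwell→Quarry→Juniper→Elm→Spruce: 27+32+19+37+35 = 150
Maris→Orwell→Quarry→Elm→Spruce→Juniper: 27+32+23+35+23 = 140
Maris→Orwell→Quarry→Elm→Juniper→Spruce: 27+32+23+37+23 = 142
Maris→Orwell→Spruce→Quarry→Juniper→Elm: 27+18+33+19+37 = 134
Maris→Orwell→Spruce→Quarry→Elm→Juniper: 27+18+33+23+37 = 138
Maris→Orwell→Spruce→Juniper→Quarry→Elm: 27+18+23+19+23 = 110
Maris→Orwell→Spruce→Juniper→Elm→Quarry: 27+18+23+37+23 = 128
Maris→Orwell→Spruce→Elm→Quarry→Juniper: 27+18+35+23+19 = 122
Maris→Orwell→Spruce→Elm→Juniper→Quarry: 27+18+35+37+19 = 136
Maris→Orwell→Juniper→Quarry→Spruce→Elm: 27+16+19+33+35 = 130
Maris→Orwell→Juniper→Quarry→Elm→Spruce: 27+16+19+23+35 = 120
… (106 more)
Maris→Spruce→Orwell→Juniper→Quarry→Elm: 13+18+16+19+23 = 89  ← best
The minimum is 89.
One shortest path: Maris → Spruce → Orwell → Juniper → Quarry → Elm.

Shortest open route: 89 blocks.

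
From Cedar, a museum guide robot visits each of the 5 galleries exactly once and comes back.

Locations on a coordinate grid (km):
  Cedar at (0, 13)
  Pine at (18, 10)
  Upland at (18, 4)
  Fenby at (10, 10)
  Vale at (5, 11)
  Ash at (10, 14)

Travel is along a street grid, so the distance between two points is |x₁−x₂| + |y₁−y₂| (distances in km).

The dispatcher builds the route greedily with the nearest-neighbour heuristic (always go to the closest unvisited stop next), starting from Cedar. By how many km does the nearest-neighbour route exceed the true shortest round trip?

Cedar: Vale=7, Ash=11, Fenby=13, Pine=21, Upland=27 ⇒ Vale
Vale: Fenby=6, Ash=8, Pine=14, Upland=20 ⇒ Fenby
Fenby: Ash=4, Pine=8, Upland=14 ⇒ Ash
Ash: Pine=12, Upland=18 ⇒ Pine
Pine: Upland=6 ⇒ Upland
NN route Cedar → Vale → Fenby → Ash → Pine → Upland → Cedar costs 62.
Optimal: Cedar → Vale → Pine → Upland → Fenby → Ash → Cedar costs 56 (by enumerating all 60 distinct tours).
Excess = 62 − 56 = 6.

6 km longer than the optimal tour.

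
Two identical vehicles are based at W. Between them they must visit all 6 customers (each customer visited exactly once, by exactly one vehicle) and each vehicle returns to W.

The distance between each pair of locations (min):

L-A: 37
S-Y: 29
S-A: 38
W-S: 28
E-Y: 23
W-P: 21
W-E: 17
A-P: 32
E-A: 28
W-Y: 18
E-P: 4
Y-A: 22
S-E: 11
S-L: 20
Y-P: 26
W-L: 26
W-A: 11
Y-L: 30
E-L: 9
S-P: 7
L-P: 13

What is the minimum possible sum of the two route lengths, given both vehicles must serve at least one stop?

Try each way of splitting the stops between the two vehicles (each non-empty) and, for each split, find the best tour for each vehicle:
  {S} + {E, Y, L, A, P}: 56 + 97 = 153
  {E} + {S, Y, L, A, P}: 34 + 108 = 142
  {S, E} + {Y, L, A, P}: 56 + 97 = 153
  {Y} + {S, E, L, A, P}: 36 + 95 = 131
  {S, Y} + {E, L, A, P}: 75 + 82 = 157
  {E, Y} + {S, L, A, P}: 58 + 95 = 153
  … (31 splits in total)
  {A} + {S, E, Y, L, P}: 22 + 93 = 115  ← best
Best: vehicle 1 W → A → W = 22; vehicle 2 W → E → L → P → S → Y → W = 93; combined 115.

115 min — the smallest possible combined total.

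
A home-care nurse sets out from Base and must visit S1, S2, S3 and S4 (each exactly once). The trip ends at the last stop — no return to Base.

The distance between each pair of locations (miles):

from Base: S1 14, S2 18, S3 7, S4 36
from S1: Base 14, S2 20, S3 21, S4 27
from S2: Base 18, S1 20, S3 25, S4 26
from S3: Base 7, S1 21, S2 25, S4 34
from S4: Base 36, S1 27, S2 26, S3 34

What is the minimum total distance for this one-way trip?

There are 4! = 24 possible orderings.
Base→S1→S2→S3→S4: 14+20+25+34 = 93
Base→S1→S2→S4→S3: 14+20+26+34 = 94
Base→S1→S3→S2→S4: 14+21+25+26 = 86
Base→S1→S3→S4→S2: 14+21+34+26 = 95
Base→S1→S4→S2→S3: 14+27+26+25 = 92
Base→S1→S4→S3→S2: 14+27+34+25 = 100
Base→S2→S1→S3→S4: 18+20+21+34 = 93
Base→S2→S1→S4→S3: 18+20+27+34 = 99
Base→S2→S3→S1→S4: 18+25+21+27 = 91
Base→S2→S3→S4→S1: 18+25+34+27 = 104
Base→S2→S4→S1→S3: 18+26+27+21 = 92
Base→S2→S4→S3→S1: 18+26+34+21 = 99
Base→S3→S1→S2→S4: 7+21+20+26 = 74
Base→S3→S1→S4→S2: 7+21+27+26 = 81
… (10 more)
The minimum is 74.
One shortest path: Base → S3 → S1 → S2 → S4.

74 miles — the minimum one-way total.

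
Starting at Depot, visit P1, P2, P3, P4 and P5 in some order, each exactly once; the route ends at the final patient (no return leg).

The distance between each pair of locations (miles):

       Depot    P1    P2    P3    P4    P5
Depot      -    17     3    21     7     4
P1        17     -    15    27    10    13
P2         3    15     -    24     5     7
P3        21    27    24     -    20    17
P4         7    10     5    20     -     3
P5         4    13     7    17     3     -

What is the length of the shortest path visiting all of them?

There are 5! = 120 possible orderings.
Depot → P1 → P2 → P3 → P4 → P5: 17+15+24+20+3 = 79
Depot → P1 → P2 → P3 → P5 → P4: 17+15+24+17+3 = 76
Depot → P1 → P2 → P4 → P3 → P5: 17+15+5+20+17 = 74
Depot → P1 → P2 → P4 → P5 → P3: 17+15+5+3+17 = 57
Depot → P1 → P2 → P5 → P3 → P4: 17+15+7+17+20 = 76
Depot → P1 → P2 → P5 → P4 → P3: 17+15+7+3+20 = 62
Depot → P1 → P3 → P2 → P4 → P5: 17+27+24+5+3 = 76
Depot → P1 → P3 → P2 → P5 → P4: 17+27+24+7+3 = 78
Depot → P1 → P3 → P4 → P2 → P5: 17+27+20+5+7 = 76
Depot → P1 → P3 → P4 → P5 → P2: 17+27+20+3+7 = 74
Depot → P1 → P3 → P5 → P2 → P4: 17+27+17+7+5 = 73
Depot → P1 → P3 → P5 → P4 → P2: 17+27+17+3+5 = 69
Depot → P1 → P4 → P2 → P3 → P5: 17+10+5+24+17 = 73
Depot → P1 → P4 → P2 → P5 → P3: 17+10+5+7+17 = 56
… (106 more)
Depot → P2 → P1 → P4 → P5 → P3: 3+15+10+3+17 = 48  ← best
The minimum is 48.
One shortest path: Depot → P2 → P1 → P4 → P5 → P3.

Shortest open route: 48 miles.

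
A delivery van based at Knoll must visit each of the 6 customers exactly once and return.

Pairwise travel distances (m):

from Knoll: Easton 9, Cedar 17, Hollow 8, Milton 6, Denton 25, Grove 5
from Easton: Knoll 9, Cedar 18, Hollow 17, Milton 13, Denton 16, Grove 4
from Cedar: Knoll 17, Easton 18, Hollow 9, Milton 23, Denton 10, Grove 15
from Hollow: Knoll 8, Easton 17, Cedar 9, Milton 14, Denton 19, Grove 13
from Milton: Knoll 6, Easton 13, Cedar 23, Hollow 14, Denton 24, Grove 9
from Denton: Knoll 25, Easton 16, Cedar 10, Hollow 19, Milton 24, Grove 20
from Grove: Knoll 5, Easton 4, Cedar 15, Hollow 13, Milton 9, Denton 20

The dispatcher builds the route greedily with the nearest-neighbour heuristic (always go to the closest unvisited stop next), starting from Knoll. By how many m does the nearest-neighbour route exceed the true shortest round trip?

Knoll: Grove=5, Milton=6, Hollow=8, Easton=9, Cedar=17, Denton=25 ⇒ Grove
Grove: Easton=4, Milton=9, Hollow=13, Cedar=15, Denton=20 ⇒ Easton
Easton: Milton=13, Denton=16, Hollow=17, Cedar=18 ⇒ Milton
Milton: Hollow=14, Cedar=23, Denton=24 ⇒ Hollow
Hollow: Cedar=9, Denton=19 ⇒ Cedar
Cedar: Denton=10 ⇒ Denton
NN route Knoll → Grove → Easton → Milton → Hollow → Cedar → Denton → Knoll costs 80.
Optimal: Knoll → Hollow → Cedar → Denton → Easton → Grove → Milton → Knoll costs 62 (by enumerating all 360 distinct tours).
Excess = 80 − 62 = 18.

Excess over optimum: 18 m.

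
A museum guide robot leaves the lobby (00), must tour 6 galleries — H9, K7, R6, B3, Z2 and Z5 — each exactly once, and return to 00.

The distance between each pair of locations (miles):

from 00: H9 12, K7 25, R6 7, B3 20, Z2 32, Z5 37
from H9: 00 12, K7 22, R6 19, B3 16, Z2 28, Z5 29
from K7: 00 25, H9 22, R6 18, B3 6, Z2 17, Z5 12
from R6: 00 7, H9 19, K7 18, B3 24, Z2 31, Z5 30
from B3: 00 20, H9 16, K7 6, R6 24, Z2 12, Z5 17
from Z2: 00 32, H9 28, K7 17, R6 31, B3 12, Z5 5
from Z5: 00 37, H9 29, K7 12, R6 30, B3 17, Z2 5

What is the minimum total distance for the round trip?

There are 360 distinct closed tours to check (reversals are equivalent).
00-H9-K7-R6-B3-Z2-Z5-00: 12+22+18+24+12+5+37 = 130
00-H9-K7-R6-B3-Z5-Z2-00: 12+22+18+24+17+5+32 = 130
00-H9-K7-R6-Z2-B3-Z5-00: 12+22+18+31+12+17+37 = 149
00-H9-K7-R6-Z2-Z5-B3-00: 12+22+18+31+5+17+20 = 125
00-H9-K7-R6-Z5-B3-Z2-00: 12+22+18+30+17+12+32 = 143
00-H9-K7-R6-Z5-Z2-B3-00: 12+22+18+30+5+12+20 = 119
00-H9-K7-B3-R6-Z2-Z5-00: 12+22+6+24+31+5+37 = 137
00-H9-K7-B3-R6-Z5-Z2-00: 12+22+6+24+30+5+32 = 131
… (352 more)
00-H9-B3-Z2-Z5-K7-R6-00: 12+16+12+5+12+18+7 = 82  ← best
The minimum is 82.
One optimal route: 00 → H9 → B3 → Z2 → Z5 → K7 → R6 → 00 (or its reverse).

Shortest round trip = 82 miles.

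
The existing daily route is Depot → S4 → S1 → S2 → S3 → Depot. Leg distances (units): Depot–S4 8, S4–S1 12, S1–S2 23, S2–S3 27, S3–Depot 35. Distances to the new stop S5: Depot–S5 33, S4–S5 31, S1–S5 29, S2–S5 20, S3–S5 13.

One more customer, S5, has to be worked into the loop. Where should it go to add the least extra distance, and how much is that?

Insertion cost between consecutive stops i–j is d(i,S5) + d(S5,j) − d(i,j):
  between Depot and S4: 33 + 31 − 8 = 56
  between S4 and S1: 31 + 29 − 12 = 48
  between S1 and S2: 29 + 20 − 23 = 26
  between S2 and S3: 20 + 13 − 27 = 6
  between S3 and Depot: 13 + 33 − 35 = 11
Cheapest insertion is between S2 and S3, adding 6.
New total = 105 + 6 = 111.

+6 — insert S5 between S2 and S3.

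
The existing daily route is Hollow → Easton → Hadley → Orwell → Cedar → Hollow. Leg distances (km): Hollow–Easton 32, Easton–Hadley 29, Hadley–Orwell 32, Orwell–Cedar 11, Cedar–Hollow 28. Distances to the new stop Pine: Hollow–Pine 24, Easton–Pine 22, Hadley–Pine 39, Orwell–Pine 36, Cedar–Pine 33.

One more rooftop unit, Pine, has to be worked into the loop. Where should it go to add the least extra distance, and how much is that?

Insertion cost between consecutive stops i–j is d(i,Pine) + d(Pine,j) − d(i,j):
  between Hollow and Easton: 24 + 22 − 32 = 14
  between Easton and Hadley: 22 + 39 − 29 = 32
  between Hadley and Orwell: 39 + 36 − 32 = 43
  between Orwell and Cedar: 36 + 33 − 11 = 58
  between Cedar and Hollow: 33 + 24 − 28 = 29
Cheapest insertion is between Hollow and Easton, adding 14.
New total = 132 + 14 = 146.

Adding 14 km by placing Pine on the Hollow–Easton leg.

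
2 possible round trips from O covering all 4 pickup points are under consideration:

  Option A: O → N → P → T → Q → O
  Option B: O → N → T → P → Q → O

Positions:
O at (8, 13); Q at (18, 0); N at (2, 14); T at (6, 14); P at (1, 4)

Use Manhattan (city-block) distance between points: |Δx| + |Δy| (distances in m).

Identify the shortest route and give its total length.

Shortest is Option B, total 70 m.

Option A: 7 + 11 + 15 + 26 + 23 = 82
Option B: 7 + 4 + 15 + 21 + 23 = 70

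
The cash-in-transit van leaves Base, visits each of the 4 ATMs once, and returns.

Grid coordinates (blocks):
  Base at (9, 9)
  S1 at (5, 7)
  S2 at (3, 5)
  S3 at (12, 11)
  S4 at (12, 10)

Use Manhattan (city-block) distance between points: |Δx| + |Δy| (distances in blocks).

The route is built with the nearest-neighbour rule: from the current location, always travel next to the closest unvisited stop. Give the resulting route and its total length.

From Base: distances to unvisited — S4=4, S3=5, S1=6, S2=10. Nearest is S4 (4).
From S4: distances to unvisited — S3=1, S1=10, S2=14. Nearest is S3 (1).
From S3: distances to unvisited — S1=11, S2=15. Nearest is S1 (11).
From S1: distances to unvisited — S2=4. Nearest is S2 (4).
Return S2→Base: 10.
Total = 4 + 1 + 11 + 4 + 10 = 30.

Nearest-neighbour total = 30 blocks; route Base → S4 → S3 → S1 → S2 → Base.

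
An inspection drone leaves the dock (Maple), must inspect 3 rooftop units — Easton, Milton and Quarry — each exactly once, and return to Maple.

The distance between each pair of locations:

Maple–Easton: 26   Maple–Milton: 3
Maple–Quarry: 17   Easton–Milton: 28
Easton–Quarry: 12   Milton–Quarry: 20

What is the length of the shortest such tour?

60 — the shortest possible round trip.

With 3 stops there are 3!/2 = 3 distinct round trips (a route and its reverse cost the same).
Maple - Easton - Milton - Quarry - Maple: 26+28+20+17 = 91
Maple - Easton - Quarry - Milton - Maple: 26+12+20+3 = 61
Maple - Milton - Easton - Quarry - Maple: 3+28+12+17 = 60
The minimum is 60.
One optimal route: Maple → Milton → Easton → Quarry → Maple (or its reverse).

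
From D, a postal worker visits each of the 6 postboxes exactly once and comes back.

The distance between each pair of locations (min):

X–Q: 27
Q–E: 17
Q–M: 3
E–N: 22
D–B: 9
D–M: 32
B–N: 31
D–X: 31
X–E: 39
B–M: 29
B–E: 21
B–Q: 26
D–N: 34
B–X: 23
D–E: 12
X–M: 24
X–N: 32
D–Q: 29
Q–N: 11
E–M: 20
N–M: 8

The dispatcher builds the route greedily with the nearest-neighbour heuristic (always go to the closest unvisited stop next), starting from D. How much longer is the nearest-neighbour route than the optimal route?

17 min longer than the optimal tour.

From D: B=9, E=12, Q=29, X=31, M=32, N=34 → choose B (9).
From B: E=21, X=23, Q=26, M=29, N=31 → choose E (21).
From E: Q=17, M=20, N=22, X=39 → choose Q (17).
From Q: M=3, N=11, X=27 → choose M (3).
From M: N=8, X=24 → choose N (8).
From N: X=32 → choose X (32).
NN route D → B → E → Q → M → N → X → D costs 121.
Optimal: D → B → X → Q → M → N → E → D costs 104 (by enumerating all 360 distinct tours).
Excess = 121 − 104 = 17.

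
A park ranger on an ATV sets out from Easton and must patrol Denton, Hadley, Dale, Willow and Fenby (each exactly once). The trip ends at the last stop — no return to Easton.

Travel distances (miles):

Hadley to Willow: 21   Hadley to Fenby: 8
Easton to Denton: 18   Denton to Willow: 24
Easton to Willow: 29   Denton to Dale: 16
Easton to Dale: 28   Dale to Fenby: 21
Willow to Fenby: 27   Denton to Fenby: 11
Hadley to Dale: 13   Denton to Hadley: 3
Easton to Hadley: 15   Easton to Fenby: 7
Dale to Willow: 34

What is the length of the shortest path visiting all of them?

68 miles — the minimum one-way total.

There are 5! = 120 possible orderings.
Easton → Denton → Hadley → Dale → Willow → Fenby: 18+3+13+34+27 = 95
Easton → Denton → Hadley → Dale → Fenby → Willow: 18+3+13+21+27 = 82
Easton → Denton → Hadley → Willow → Dale → Fenby: 18+3+21+34+21 = 97
Easton → Denton → Hadley → Willow → Fenby → Dale: 18+3+21+27+21 = 90
Easton → Denton → Hadley → Fenby → Dale → Willow: 18+3+8+21+34 = 84
Easton → Denton → Hadley → Fenby → Willow → Dale: 18+3+8+27+34 = 90
Easton → Denton → Dale → Hadley → Willow → Fenby: 18+16+13+21+27 = 95
Easton → Denton → Dale → Hadley → Fenby → Willow: 18+16+13+8+27 = 82
Easton → Denton → Dale → Willow → Hadley → Fenby: 18+16+34+21+8 = 97
Easton → Denton → Dale → Willow → Fenby → Hadley: 18+16+34+27+8 = 103
Easton → Denton → Dale → Fenby → Hadley → Willow: 18+16+21+8+21 = 84
Easton → Denton → Dale → Fenby → Willow → Hadley: 18+16+21+27+21 = 103
Easton → Denton → Willow → Hadley → Dale → Fenby: 18+24+21+13+21 = 97
Easton → Denton → Willow → Hadley → Fenby → Dale: 18+24+21+8+21 = 92
… (106 more)
Easton → Fenby → Denton → Hadley → Dale → Willow: 7+11+3+13+34 = 68  ← best
The minimum is 68.
One shortest path: Easton → Fenby → Denton → Hadley → Dale → Willow.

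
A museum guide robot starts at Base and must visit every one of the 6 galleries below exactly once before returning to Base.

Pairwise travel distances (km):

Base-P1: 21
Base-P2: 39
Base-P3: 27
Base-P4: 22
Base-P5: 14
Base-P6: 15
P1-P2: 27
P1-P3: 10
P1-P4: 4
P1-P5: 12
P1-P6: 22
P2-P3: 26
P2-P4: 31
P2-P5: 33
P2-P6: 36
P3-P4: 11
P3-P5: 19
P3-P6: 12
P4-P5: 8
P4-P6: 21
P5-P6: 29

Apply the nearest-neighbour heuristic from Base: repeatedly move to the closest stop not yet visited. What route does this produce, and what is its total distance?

Total distance 123 km via the nearest-neighbour route Base → P5 → P4 → P1 → P3 → P6 → P2 → Base.

At Base the remaining stops are P5 14, P6 15, P1 21, P4 22, P3 27, P2 39; go to P5.
At P5 the remaining stops are P4 8, P1 12, P3 19, P6 29, P2 33; go to P4.
At P4 the remaining stops are P1 4, P3 11, P6 21, P2 31; go to P1.
At P1 the remaining stops are P3 10, P6 22, P2 27; go to P3.
At P3 the remaining stops are P6 12, P2 26; go to P6.
At P6 the remaining stops are P2 36; go to P2.
Return P2→Base: 39.
Total = 14 + 8 + 4 + 10 + 12 + 36 + 39 = 123.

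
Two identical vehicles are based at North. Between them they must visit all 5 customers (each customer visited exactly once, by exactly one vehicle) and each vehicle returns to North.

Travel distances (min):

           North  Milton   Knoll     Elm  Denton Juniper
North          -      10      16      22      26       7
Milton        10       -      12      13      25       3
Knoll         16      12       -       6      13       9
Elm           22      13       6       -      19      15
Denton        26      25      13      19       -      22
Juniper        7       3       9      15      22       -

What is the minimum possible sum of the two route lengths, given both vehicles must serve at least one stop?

Check every non-empty split of the stops between the two vehicles; for each half take its own optimal tour:
  {Milton} + {Knoll, Elm, Denton, Juniper}: 20 + 67 = 87
  {Knoll} + {Milton, Elm, Denton, Juniper}: 32 + 68 = 100
  {Milton, Knoll} + {Elm, Denton, Juniper}: 38 + 67 = 105
  {Elm} + {Milton, Knoll, Denton, Juniper}: 44 + 61 = 105
  {Milton, Elm} + {Knoll, Denton, Juniper}: 45 + 55 = 100
  {Knoll, Elm} + {Milton, Denton, Juniper}: 44 + 61 = 105
  … (15 splits in total)
  {Milton, Knoll, Elm, Denton} + {Juniper}: 68 + 14 = 82  ← best
Best: vehicle 1 North → Milton → Elm → Knoll → Denton → North = 68; vehicle 2 North → Juniper → North = 14; combined 82.

82 min — the smallest possible combined total.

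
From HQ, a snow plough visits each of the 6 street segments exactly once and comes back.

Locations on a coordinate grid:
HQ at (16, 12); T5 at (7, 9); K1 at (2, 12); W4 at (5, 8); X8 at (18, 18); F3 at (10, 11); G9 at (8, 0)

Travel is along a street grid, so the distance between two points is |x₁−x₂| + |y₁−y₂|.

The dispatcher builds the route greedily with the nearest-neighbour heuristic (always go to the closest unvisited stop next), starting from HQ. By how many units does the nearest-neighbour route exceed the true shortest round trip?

6 longer than the optimal tour.

From HQ: F3=7, X8=8, T5=12, K1=14, W4=15, G9=20 → choose F3 (7).
From F3: T5=5, W4=8, K1=9, G9=13, X8=15 → choose T5 (5).
From T5: W4=3, K1=8, G9=10, X8=20 → choose W4 (3).
From W4: K1=7, G9=11, X8=23 → choose K1 (7).
From K1: G9=18, X8=22 → choose G9 (18).
From G9: X8=28 → choose X8 (28).
NN route HQ → F3 → T5 → W4 → K1 → G9 → X8 → HQ costs 76.
Optimal: HQ → K1 → W4 → T5 → G9 → F3 → X8 → HQ costs 70 (by enumerating all 360 distinct tours).
Excess = 76 − 70 = 6.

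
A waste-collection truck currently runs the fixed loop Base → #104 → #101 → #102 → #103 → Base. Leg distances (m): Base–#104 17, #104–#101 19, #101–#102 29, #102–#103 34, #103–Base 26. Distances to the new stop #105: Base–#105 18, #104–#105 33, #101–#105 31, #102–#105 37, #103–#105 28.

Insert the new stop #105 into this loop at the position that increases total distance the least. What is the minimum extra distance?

+20 m — insert #105 between #103 and Base.

Insertion cost between consecutive stops i–j is d(i,#105) + d(#105,j) − d(i,j):
  between Base and #104: 18 + 33 − 17 = 34
  between #104 and #101: 33 + 31 − 19 = 45
  between #101 and #102: 31 + 37 − 29 = 39
  between #102 and #103: 37 + 28 − 34 = 31
  between #103 and Base: 28 + 18 − 26 = 20
Cheapest insertion is between #103 and Base, adding 20.
New total = 125 + 20 = 145.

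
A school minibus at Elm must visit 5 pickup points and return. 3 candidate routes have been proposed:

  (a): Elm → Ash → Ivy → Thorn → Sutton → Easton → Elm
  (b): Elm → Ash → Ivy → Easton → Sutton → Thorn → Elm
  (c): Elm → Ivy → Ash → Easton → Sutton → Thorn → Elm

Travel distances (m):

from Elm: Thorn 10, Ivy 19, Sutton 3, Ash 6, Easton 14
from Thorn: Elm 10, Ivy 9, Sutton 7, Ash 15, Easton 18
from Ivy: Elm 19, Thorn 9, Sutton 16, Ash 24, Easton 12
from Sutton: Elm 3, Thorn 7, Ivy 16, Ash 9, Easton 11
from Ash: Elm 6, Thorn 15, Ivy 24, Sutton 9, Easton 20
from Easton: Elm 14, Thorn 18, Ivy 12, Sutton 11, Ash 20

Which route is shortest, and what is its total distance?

(a): 6 + 24 + 9 + 7 + 11 + 14 = 71
(b): 6 + 24 + 12 + 11 + 7 + 10 = 70
(c): 19 + 24 + 20 + 11 + 7 + 10 = 91

Shortest is (b), total 70 m.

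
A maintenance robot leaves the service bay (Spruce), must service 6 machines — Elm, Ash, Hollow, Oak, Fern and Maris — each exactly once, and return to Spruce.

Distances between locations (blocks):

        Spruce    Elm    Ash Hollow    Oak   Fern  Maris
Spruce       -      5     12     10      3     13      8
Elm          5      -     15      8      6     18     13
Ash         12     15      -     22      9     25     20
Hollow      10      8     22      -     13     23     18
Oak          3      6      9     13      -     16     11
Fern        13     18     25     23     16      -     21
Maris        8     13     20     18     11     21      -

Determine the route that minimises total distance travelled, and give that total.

With 6 stops there are 6!/2 = 360 distinct round trips (a route and its reverse cost the same).
Spruce - Elm - Ash - Hollow - Oak - Fern - Maris - Spruce: 5+15+22+13+16+21+8 = 100
Spruce - Elm - Ash - Hollow - Oak - Maris - Fern - Spruce: 5+15+22+13+11+21+13 = 100
Spruce - Elm - Ash - Hollow - Fern - Oak - Maris - Spruce: 5+15+22+23+16+11+8 = 100
Spruce - Elm - Ash - Hollow - Fern - Maris - Oak - Spruce: 5+15+22+23+21+11+3 = 100
Spruce - Elm - Ash - Hollow - Maris - Oak - Fern - Spruce: 5+15+22+18+11+16+13 = 100
Spruce - Elm - Ash - Hollow - Maris - Fern - Oak - Spruce: 5+15+22+18+21+16+3 = 100
Spruce - Elm - Ash - Oak - Hollow - Fern - Maris - Spruce: 5+15+9+13+23+21+8 = 94
Spruce - Elm - Ash - Oak - Hollow - Maris - Fern - Spruce: 5+15+9+13+18+21+13 = 94
… (352 more)
Spruce - Ash - Oak - Elm - Hollow - Fern - Maris - Spruce: 12+9+6+8+23+21+8 = 87  ← best
The minimum is 87.
One optimal route: Spruce → Ash → Oak → Elm → Hollow → Fern → Maris → Spruce (or its reverse).

Shortest round trip = 87 blocks.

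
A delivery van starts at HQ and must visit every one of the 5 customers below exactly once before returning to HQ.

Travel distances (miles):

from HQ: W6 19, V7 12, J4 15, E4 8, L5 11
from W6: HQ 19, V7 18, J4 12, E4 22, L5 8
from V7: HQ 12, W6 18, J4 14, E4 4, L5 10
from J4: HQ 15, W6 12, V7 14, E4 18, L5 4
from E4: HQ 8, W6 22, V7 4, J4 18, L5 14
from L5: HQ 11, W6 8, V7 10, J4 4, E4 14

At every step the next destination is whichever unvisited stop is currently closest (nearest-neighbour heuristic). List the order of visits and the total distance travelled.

At HQ the remaining stops are E4 8, L5 11, V7 12, J4 15, W6 19; go to E4.
At E4 the remaining stops are V7 4, L5 14, J4 18, W6 22; go to V7.
At V7 the remaining stops are L5 10, J4 14, W6 18; go to L5.
At L5 the remaining stops are J4 4, W6 8; go to J4.
At J4 the remaining stops are W6 12; go to W6.
Return W6→HQ: 19.
Total = 8 + 4 + 10 + 4 + 12 + 19 = 57.

57 miles along HQ → E4 → V7 → L5 → J4 → W6 → HQ.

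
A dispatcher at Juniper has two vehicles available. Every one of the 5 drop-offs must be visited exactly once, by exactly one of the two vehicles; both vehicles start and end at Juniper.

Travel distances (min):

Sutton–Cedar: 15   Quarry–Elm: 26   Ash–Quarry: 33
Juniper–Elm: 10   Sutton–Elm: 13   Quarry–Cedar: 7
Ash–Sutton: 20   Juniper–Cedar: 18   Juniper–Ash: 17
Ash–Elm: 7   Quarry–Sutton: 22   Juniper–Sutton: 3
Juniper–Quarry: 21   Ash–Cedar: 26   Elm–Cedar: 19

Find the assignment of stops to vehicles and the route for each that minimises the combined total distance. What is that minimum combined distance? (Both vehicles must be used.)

Minimum combined distance: 77 min.

Check every non-empty split of the stops between the two vehicles; for each half take its own optimal tour:
  {Ash} + {Quarry, Sutton, Elm, Cedar}: 34 + 61 = 95
  {Quarry} + {Ash, Sutton, Elm, Cedar}: 42 + 61 = 103
  {Ash, Quarry} + {Sutton, Elm, Cedar}: 71 + 47 = 118
  {Sutton} + {Ash, Quarry, Elm, Cedar}: 6 + 71 = 77
  {Ash, Sutton} + {Quarry, Elm, Cedar}: 40 + 57 = 97
  {Quarry, Sutton} + {Ash, Elm, Cedar}: 46 + 61 = 107
  … (15 splits in total)
Best: vehicle 1 Juniper → Sutton → Juniper = 6; vehicle 2 Juniper → Ash → Elm → Cedar → Quarry → Juniper = 71; combined 77.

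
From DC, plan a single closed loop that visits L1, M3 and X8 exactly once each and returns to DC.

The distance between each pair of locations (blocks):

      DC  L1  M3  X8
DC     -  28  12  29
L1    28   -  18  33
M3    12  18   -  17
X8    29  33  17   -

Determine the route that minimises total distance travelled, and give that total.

Minimum total distance: 90 blocks.

With 3 stops there are 3!/2 = 3 distinct round trips (a route and its reverse cost the same).
DC - L1 - M3 - X8 - DC: 28+18+17+29 = 92
DC - L1 - X8 - M3 - DC: 28+33+17+12 = 90
DC - M3 - L1 - X8 - DC: 12+18+33+29 = 92
The minimum is 90.
One optimal route: DC → L1 → X8 → M3 → DC (or its reverse).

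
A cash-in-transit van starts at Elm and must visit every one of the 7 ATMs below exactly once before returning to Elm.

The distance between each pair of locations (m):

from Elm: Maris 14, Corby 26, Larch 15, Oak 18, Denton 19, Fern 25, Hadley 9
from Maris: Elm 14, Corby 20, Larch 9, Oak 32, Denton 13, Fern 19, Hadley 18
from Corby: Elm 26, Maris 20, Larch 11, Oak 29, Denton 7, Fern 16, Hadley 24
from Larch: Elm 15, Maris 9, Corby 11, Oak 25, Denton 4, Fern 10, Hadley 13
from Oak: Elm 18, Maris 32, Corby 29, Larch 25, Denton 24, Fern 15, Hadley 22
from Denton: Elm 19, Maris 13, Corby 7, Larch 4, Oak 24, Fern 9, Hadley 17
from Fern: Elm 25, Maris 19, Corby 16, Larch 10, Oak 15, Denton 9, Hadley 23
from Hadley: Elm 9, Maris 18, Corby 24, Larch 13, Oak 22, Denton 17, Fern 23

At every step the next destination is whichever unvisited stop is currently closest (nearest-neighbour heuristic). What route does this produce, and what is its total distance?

110 m along Elm → Hadley → Larch → Denton → Corby → Fern → Oak → Maris → Elm.

Elm → [Hadley:9 / Maris:14 / Larch:15 / Oak:18 / Denton:19 / Fern:25 / Corby:26] → Hadley (9)
Hadley → [Larch:13 / Denton:17 / Maris:18 / Oak:22 / Fern:23 / Corby:24] → Larch (13)
Larch → [Denton:4 / Maris:9 / Fern:10 / Corby:11 / Oak:25] → Denton (4)
Denton → [Corby:7 / Fern:9 / Maris:13 / Oak:24] → Corby (7)
Corby → [Fern:16 / Maris:20 / Oak:29] → Fern (16)
Fern → [Oak:15 / Maris:19] → Oak (15)
Oak → [Maris:32] → Maris (32)
Return Maris→Elm: 14.
Total = 9 + 13 + 4 + 7 + 16 + 15 + 32 + 14 = 110.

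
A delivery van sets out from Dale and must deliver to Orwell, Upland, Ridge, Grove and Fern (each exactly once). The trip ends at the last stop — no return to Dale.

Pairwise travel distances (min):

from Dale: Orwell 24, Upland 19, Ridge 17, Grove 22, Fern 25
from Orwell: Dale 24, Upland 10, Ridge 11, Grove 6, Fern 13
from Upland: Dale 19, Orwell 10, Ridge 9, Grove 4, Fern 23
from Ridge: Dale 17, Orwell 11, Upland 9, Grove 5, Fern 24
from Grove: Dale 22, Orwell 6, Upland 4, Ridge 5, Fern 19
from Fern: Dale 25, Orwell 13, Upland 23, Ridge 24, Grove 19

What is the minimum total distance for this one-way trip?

Shortest open route: 49 min.

There are 5! = 120 possible orderings.
Dale→Orwell→Upland→Ridge→Grove→Fern: 24+10+9+5+19 = 67
Dale→Orwell→Upland→Ridge→Fern→Grove: 24+10+9+24+19 = 86
Dale→Orwell→Upland→Grove→Ridge→Fern: 24+10+4+5+24 = 67
Dale→Orwell→Upland→Grove→Fern→Ridge: 24+10+4+19+24 = 81
Dale→Orwell→Upland→Fern→Ridge→Grove: 24+10+23+24+5 = 86
Dale→Orwell→Upland→Fern→Grove→Ridge: 24+10+23+19+5 = 81
Dale→Orwell→Ridge→Upland→Grove→Fern: 24+11+9+4+19 = 67
Dale→Orwell→Ridge→Upland→Fern→Grove: 24+11+9+23+19 = 86
Dale→Orwell→Ridge→Grove→Upland→Fern: 24+11+5+4+23 = 67
Dale→Orwell→Ridge→Grove→Fern→Upland: 24+11+5+19+23 = 82
Dale→Orwell→Ridge→Fern→Upland→Grove: 24+11+24+23+4 = 86
Dale→Orwell→Ridge→Fern→Grove→Upland: 24+11+24+19+4 = 82
Dale→Orwell→Grove→Upland→Ridge→Fern: 24+6+4+9+24 = 67
Dale→Orwell→Grove→Upland→Fern→Ridge: 24+6+4+23+24 = 81
… (106 more)
Dale→Ridge→Upland→Grove→Orwell→Fern: 17+9+4+6+13 = 49  ← best
The minimum is 49.
One shortest path: Dale → Ridge → Upland → Grove → Orwell → Fern.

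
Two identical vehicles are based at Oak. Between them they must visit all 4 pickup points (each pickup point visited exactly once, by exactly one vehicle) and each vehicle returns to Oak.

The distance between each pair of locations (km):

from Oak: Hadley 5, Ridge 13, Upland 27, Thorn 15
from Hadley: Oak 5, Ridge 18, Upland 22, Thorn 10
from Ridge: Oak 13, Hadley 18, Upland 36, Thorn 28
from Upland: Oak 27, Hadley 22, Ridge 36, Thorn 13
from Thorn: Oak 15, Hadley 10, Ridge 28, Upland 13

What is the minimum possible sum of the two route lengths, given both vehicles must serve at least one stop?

81 km — the smallest possible combined total.

Check every non-empty split of the stops between the two vehicles; for each half take its own optimal tour:
  {Hadley} + {Ridge, Upland, Thorn}: 10 + 77 = 87
  {Ridge} + {Hadley, Upland, Thorn}: 26 + 55 = 81
  {Hadley, Ridge} + {Upland, Thorn}: 36 + 55 = 91
  {Upland} + {Hadley, Ridge, Thorn}: 54 + 56 = 110
  {Hadley, Upland} + {Ridge, Thorn}: 54 + 56 = 110
  {Ridge, Upland} + {Hadley, Thorn}: 76 + 30 = 106
  … (7 splits in total)
Best: vehicle 1 Oak → Ridge → Oak = 26; vehicle 2 Oak → Hadley → Upland → Thorn → Oak = 55; combined 81.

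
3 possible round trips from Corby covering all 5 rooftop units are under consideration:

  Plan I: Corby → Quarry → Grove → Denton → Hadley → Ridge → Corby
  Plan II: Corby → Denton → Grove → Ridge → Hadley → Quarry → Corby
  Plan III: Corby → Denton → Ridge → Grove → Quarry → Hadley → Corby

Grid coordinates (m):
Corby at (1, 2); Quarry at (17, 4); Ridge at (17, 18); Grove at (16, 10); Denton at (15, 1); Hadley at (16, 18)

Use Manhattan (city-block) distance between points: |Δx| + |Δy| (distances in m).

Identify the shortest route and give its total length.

Plan I: 18 + 7 + 10 + 18 + 1 + 32 = 86
Plan II: 15 + 10 + 9 + 1 + 15 + 18 = 68
Plan III: 15 + 19 + 9 + 7 + 15 + 31 = 96

68 m — Plan II is the shortest.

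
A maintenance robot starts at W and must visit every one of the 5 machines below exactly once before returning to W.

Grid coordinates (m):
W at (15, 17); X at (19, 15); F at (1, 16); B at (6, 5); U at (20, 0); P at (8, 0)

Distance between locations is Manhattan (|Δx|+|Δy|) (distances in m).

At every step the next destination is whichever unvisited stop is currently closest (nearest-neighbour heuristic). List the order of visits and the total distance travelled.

At W the remaining stops are X 6, F 15, B 21, U 22, P 24; go to X.
At X the remaining stops are U 16, F 19, B 23, P 26; go to U.
At U the remaining stops are P 12, B 19, F 35; go to P.
At P the remaining stops are B 7, F 23; go to B.
At B the remaining stops are F 16; go to F.
Return F→W: 15.
Total = 6 + 16 + 12 + 7 + 16 + 15 = 72.

Nearest-neighbour total = 72 m; route W → X → U → P → B → F → W.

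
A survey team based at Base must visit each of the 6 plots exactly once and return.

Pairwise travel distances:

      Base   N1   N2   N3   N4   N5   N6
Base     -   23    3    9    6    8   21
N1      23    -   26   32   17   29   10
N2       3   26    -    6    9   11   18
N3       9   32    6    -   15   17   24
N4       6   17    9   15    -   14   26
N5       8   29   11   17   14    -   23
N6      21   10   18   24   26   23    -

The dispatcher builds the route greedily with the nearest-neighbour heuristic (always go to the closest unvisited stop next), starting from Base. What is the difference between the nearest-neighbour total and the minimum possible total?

12 longer than the optimal tour.

From Base: N2=3, N4=6, N5=8, N3=9, N6=21, N1=23 → choose N2 (3).
From N2: N3=6, N4=9, N5=11, N6=18, N1=26 → choose N3 (6).
From N3: N4=15, N5=17, N6=24, N1=32 → choose N4 (15).
From N4: N5=14, N1=17, N6=26 → choose N5 (14).
From N5: N6=23, N1=29 → choose N6 (23).
From N6: N1=10 → choose N1 (10).
NN route Base → N2 → N3 → N4 → N5 → N6 → N1 → Base costs 94.
Optimal: Base → N2 → N3 → N4 → N1 → N6 → N5 → Base costs 82 (by enumerating all 360 distinct tours).
Excess = 94 − 82 = 12.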